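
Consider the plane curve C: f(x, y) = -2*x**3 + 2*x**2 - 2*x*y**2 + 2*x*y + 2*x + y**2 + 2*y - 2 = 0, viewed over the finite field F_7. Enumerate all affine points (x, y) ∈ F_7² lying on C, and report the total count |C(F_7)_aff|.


Affine F_7-points: {(1, 0), (1, 4), (4, 2), (5, 1), (5, 5), (6, 0)}; count = 6.

For each of the 49 pairs (x, y) ∈ F_7², evaluate f(x, y) mod 7. Record the zeros.
  x = 0: [0↦5, 1↦1, 2↦6, 3↦6, 4↦1, 5↦5, 6↦4]  zeros at y ∈ ∅
  x = 1: [0↦0, 1↦3, 2↦4, 3↦3, 4↦0, 5↦2, 6↦2]  zeros at y ∈ {0, 4}
  x = 2: [0↦1, 1↦4, 2↦1, 3↦6, 4↦5, 5↦5, 6↦6]  zeros at y ∈ ∅
  x = 3: [0↦3, 1↦6, 2↦6, 3↦3, 4↦4, 5↦2, 6↦4]  zeros at y ∈ ∅
  x = 4: [0↦1, 1↦4, 2↦0, 3↦3, 4↦6, 5↦2, 6↦5]  zeros at y ∈ {2}
  x = 5: [0↦4, 1↦0, 2↦6, 3↦1, 4↦6, 5↦0, 6↦4]  zeros at y ∈ {1, 5}
  x = 6: [0↦0, 1↦3, 2↦5, 3↦6, 4↦6, 5↦5, 6↦3]  zeros at y ∈ {0}
Collecting zeros: affine points = {(1, 0), (1, 4), (4, 2), (5, 1), (5, 5), (6, 0)}.
Total count |C(F_7)_aff| = 6.


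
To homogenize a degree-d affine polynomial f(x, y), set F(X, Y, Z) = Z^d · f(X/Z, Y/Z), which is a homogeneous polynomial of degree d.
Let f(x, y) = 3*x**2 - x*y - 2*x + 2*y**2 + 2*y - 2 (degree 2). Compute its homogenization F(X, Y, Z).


F(X, Y, Z) = 3*X**2 - X*Y - 2*X*Z + 2*Y**2 + 2*Y*Z - 2*Z**2

deg(f) = 2.
Substitute x = X/Z, y = Y/Z into f, then multiply by Z^2.
  monomial 3·x^2·y^0 ↦ 3·X^2·Y^0·Z^0.
  monomial -1·x^1·y^1 ↦ -1·X^1·Y^1·Z^0.
  monomial -2·x^1·y^0 ↦ -2·X^1·Y^0·Z^1.
  monomial 2·x^0·y^2 ↦ 2·X^0·Y^2·Z^0.
  monomial 2·x^0·y^1 ↦ 2·X^0·Y^1·Z^1.
  monomial -2·x^0·y^0 ↦ -2·X^0·Y^0·Z^2.
Collecting: F(X, Y, Z) = 3*X**2 - X*Y - 2*X*Z + 2*Y**2 + 2*Y*Z - 2*Z**2.


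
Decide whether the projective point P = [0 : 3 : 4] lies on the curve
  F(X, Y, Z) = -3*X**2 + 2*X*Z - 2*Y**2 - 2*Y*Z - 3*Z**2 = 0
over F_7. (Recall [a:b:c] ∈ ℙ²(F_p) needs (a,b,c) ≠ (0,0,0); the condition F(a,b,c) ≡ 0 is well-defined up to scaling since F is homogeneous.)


F(0,3,4) ≡ 1 (mod 7); P is NOT on the curve.

Evaluate F(0, 3, 4) term-by-term (mod 7).
  -3*X**2 ↦ -3·0·1·1 = 0
  2*X*Z ↦ 2·0·1·4 = 0
  -2*Y**2 ↦ -2·1·9·1 = -18
  -2*Y*Z ↦ -2·1·3·4 = -24
  -3*Z**2 ↦ -3·1·1·16 = -48
Sum: F(0, 3, 4) = (0) + (0) + (-18) + (-24) + (-48) = -90.
Reducing mod 7: -90 ≡ 1 (mod 7).
Since F(a, b, c) ≡ 1 ≠ 0 (mod 7), P does NOT lie on the curve.


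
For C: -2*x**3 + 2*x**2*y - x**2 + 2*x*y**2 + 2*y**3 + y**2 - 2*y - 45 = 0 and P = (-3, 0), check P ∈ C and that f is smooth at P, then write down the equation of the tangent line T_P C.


Tangent line at P: -48*x + 16*y - 144 = 0.

Step 1: f(-3, 0) = 0, so P lies on C.
Step 2: partial derivatives
  f_x(x, y) = -6*x**2 + 4*x*y - 2*x + 2*y**2, f_y(x, y) = 2*x**2 + 4*x*y + 6*y**2 + 2*y - 2.
  f_x(P) = -48, f_y(P) = 16 (gradient nonzero, so P is smooth).
Step 3: tangent line at P: -48·(x − -3) + 16·(y − 0) = 0.
Expanding: -48*x + 16*y - 144 = 0.


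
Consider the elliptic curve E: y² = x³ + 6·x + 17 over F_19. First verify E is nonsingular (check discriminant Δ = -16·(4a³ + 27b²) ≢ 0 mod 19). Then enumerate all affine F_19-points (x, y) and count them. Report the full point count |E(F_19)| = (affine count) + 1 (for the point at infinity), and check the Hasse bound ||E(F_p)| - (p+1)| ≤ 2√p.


Affine points = {(0, 6), (0, 13), (1, 9), (1, 10), (3, 9), (3, 10), (5, 1), (5, 18), (8, 8), (8, 11), (15, 9), (15, 10), (17, 4), (17, 15)}; affine count = 14; |E(F_19)| = 15.

Discriminant check: Δ ∝ 4a³ + 27b² = 4·6³ + 27·17² = 4·216 + 27·289 ≡ 3 (mod 19). Nonzero ⇒ E is nonsingular.
For each x ∈ F_19, compute rhs = x³ + 6·x + 17 mod 19, then count y ∈ F_19 with y² ≡ rhs.
  x = 0: rhs = 17, matching y values: 6, 13 (2 points).
  x = 1: rhs = 5, matching y values: 9, 10 (2 points).
  x = 2: rhs = 18, matching y values: none (0 points).
  x = 3: rhs = 5, matching y values: 9, 10 (2 points).
  x = 4: rhs = 10, matching y values: none (0 points).
  x = 5: rhs = 1, matching y values: 1, 18 (2 points).
  x = 6: rhs = 3, matching y values: none (0 points).
  x = 7: rhs = 3, matching y values: none (0 points).
  x = 8: rhs = 7, matching y values: 8, 11 (2 points).
  x = 9: rhs = 2, matching y values: none (0 points).
  x = 10: rhs = 13, matching y values: none (0 points).
  x = 11: rhs = 8, matching y values: none (0 points).
  x = 12: rhs = 12, matching y values: none (0 points).
  x = 13: rhs = 12, matching y values: none (0 points).
  x = 14: rhs = 14, matching y values: none (0 points).
  x = 15: rhs = 5, matching y values: 9, 10 (2 points).
  x = 16: rhs = 10, matching y values: none (0 points).
  x = 17: rhs = 16, matching y values: 4, 15 (2 points).
  x = 18: rhs = 10, matching y values: none (0 points).
Total affine count: 14.
Full point count |E(F_19)| = 14 + 1 = 15.
Hasse bound: |15 − (19+1)| = |-5| = 5 ≤ 2√19 ≈ 8.7178 ✓.


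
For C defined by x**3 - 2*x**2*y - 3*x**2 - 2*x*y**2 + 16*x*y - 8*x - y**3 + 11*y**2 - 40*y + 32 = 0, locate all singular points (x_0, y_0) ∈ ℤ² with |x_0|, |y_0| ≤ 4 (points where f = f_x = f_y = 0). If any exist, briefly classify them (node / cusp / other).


Singular points: {(2, 2)}; classification: node.

Compute partial derivatives:
  f_x = 3*x**2 - 4*x*y - 6*x - 2*y**2 + 16*y - 8.
  f_y = -2*x**2 - 4*x*y + 16*x - 3*y**2 + 22*y - 40.
Scan x_0 ∈ {−4, ..., 4}. For each x_0, f_y(x_0, y) is a polynomial in y; find its integer roots y ∈ {−4, ..., 4}, then test f_x and f at those candidates.
  x = -4: f_y(-4, y) = -3*y**2 + 38*y - 136; no integer root y with |y| ≤ 4.
  x = -3: f_y(-3, y) = -3*y**2 + 34*y - 106; no integer root y with |y| ≤ 4.
  x = -2: f_y(-2, y) = -3*y**2 + 30*y - 80; no integer root y with |y| ≤ 4.
  x = -1: f_y(-1, y) = -3*y**2 + 26*y - 58; no integer root y with |y| ≤ 4.
  x = 0: f_y(0, y) = -3*y**2 + 22*y - 40; vanishes at y ∈ {4}. (0, 4): f_x = 24 ≠ 0.
  x = 1: f_y(1, y) = -3*y**2 + 18*y - 26; no integer root y with |y| ≤ 4.
  x = 2: f_y(2, y) = -3*y**2 + 14*y - 16; vanishes at y ∈ {2}. (2, 2): f_x = 0, f = 0 — SINGULAR.
  x = 3: f_y(3, y) = -3*y**2 + 10*y - 10; no integer root y with |y| ≤ 4.
  x = 4: f_y(4, y) = -3*y**2 + 6*y - 8; no integer root y with |y| ≤ 4.
Only singular point on the grid: (2, 2).
Classify: substitute x = 2 + u, y = 2 + v and expand: f = u**3 - 2*u**2*v - u**2 - 2*u*v**2 - v**3 + v**2.
No constant or linear terms (consistent with a singular point). Quadratic part: -u**2 + v**2. Cubic part: u**3 - 2*u**2*v - 2*u*v**2 - v**3.
The quadratic part v**2 - u**2 = (v − u)(v + u) splits into two distinct linear factors, so there are two distinct tangent lines y − 2 = ±(x − 2) — this is a node (ordinary double point).
Classification: node.


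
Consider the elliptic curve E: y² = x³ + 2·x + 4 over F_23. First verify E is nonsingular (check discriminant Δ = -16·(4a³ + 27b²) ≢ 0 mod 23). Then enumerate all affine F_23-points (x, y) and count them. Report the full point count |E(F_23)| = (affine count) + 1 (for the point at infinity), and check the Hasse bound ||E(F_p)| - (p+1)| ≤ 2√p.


Affine points = {(0, 2), (0, 21), (2, 4), (2, 19), (5, 1), (5, 22), (6, 5), (6, 18), (7, 4), (7, 19), (8, 7), (8, 16), (10, 9), (10, 14), (11, 0), (12, 10), (12, 13), (14, 4), (14, 19), (17, 11), (17, 12), (19, 1), (19, 22), (22, 1), (22, 22)}; affine count = 25; |E(F_23)| = 26.

Discriminant check: Δ ∝ 4a³ + 27b² = 4·2³ + 27·4² = 4·8 + 27·16 ≡ 4 (mod 23). Nonzero ⇒ E is nonsingular.
For each x ∈ F_23, compute rhs = x³ + 2·x + 4 mod 23, then count y ∈ F_23 with y² ≡ rhs.
  x = 0: rhs = 4, matching y values: 2, 21 (2 points).
  x = 1: rhs = 7, matching y values: none (0 points).
  x = 2: rhs = 16, matching y values: 4, 19 (2 points).
  x = 3: rhs = 14, matching y values: none (0 points).
  x = 4: rhs = 7, matching y values: none (0 points).
  x = 5: rhs = 1, matching y values: 1, 22 (2 points).
  x = 6: rhs = 2, matching y values: 5, 18 (2 points).
  x = 7: rhs = 16, matching y values: 4, 19 (2 points).
  x = 8: rhs = 3, matching y values: 7, 16 (2 points).
  x = 9: rhs = 15, matching y values: none (0 points).
  x = 10: rhs = 12, matching y values: 9, 14 (2 points).
  x = 11: rhs = 0, matching y values: 0 (1 points).
  x = 12: rhs = 8, matching y values: 10, 13 (2 points).
  x = 13: rhs = 19, matching y values: none (0 points).
  x = 14: rhs = 16, matching y values: 4, 19 (2 points).
  x = 15: rhs = 5, matching y values: none (0 points).
  x = 16: rhs = 15, matching y values: none (0 points).
  x = 17: rhs = 6, matching y values: 11, 12 (2 points).
  x = 18: rhs = 7, matching y values: none (0 points).
  x = 19: rhs = 1, matching y values: 1, 22 (2 points).
  x = 20: rhs = 17, matching y values: none (0 points).
  x = 21: rhs = 15, matching y values: none (0 points).
  x = 22: rhs = 1, matching y values: 1, 22 (2 points).
Total affine count: 25.
Full point count |E(F_23)| = 25 + 1 = 26.
Hasse bound: |26 − (23+1)| = |2| = 2 ≤ 2√23 ≈ 9.5917 ✓.


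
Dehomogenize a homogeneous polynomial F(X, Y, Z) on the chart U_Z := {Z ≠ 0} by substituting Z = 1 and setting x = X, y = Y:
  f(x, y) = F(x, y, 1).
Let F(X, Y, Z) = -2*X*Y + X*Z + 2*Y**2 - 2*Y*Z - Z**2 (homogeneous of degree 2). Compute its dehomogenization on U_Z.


f(x, y) = -2*x*y + x + 2*y**2 - 2*y - 1

On U_Z we set Z = 1. Each monomial c·X^i·Y^j·Z^k in F becomes c·x^i·y^j·1^k = c·x^i·y^j.
Substituting Z = 1: F(X, Y, 1) = -2*x*y + x + 2*y**2 - 2*y - 1.
Note: deg(f) ≤ deg(F) = 2; strict inequality happens when F is divisible by Z (lost terms).


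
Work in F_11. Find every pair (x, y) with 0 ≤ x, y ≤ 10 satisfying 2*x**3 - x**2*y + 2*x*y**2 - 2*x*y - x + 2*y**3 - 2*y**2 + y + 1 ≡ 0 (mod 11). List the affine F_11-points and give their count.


Affine F_11-points: {(0, 2), (1, 5), (2, 3), (2, 8), (2, 10), (3, 1), (3, 7), (4, 1), (5, 9), (5, 10), (7, 9), (9, 6), (9, 9), (9, 10), (10, 0), (10, 1)}; count = 16.

For each of the 121 pairs (x, y) ∈ F_11², evaluate f(x, y) mod 11. Record the zeros.
  x = 0: [0↦1, 1↦2, 2↦0, 3↦7, 4↦2, 5↦8, 6↦4, 7↦2, 8↦3, 9↦8, 10↦7]  zeros at y ∈ {2}
  x = 1: [0↦2, 1↦2, 2↦3, 3↦6, 4↦1, 5↦0, 6↦4, 7↦3, 8↦9, 9↦1, 10↦2]  zeros at y ∈ {5}
  x = 2: [0↦4, 1↦1, 2↦3, 3↦0, 4↦4, 5↦5, 6↦4, 7↦2, 8↦0, 9↦10, 10↦0]  zeros at y ∈ {3, 8, 10}
  x = 3: [0↦8, 1↦0, 2↦1, 3↦1, 4↦1, 5↦2, 6↦5, 7↦0, 8↦10, 9↦3, 10↦2]  zeros at y ∈ {1, 7}
  x = 4: [0↦4, 1↦0, 2↦9, 3↦10, 4↦4, 5↦3, 6↦8, 7↦9, 8↦7, 9↦3, 10↦9]  zeros at y ∈ {1}
  x = 5: [0↦4, 1↦2, 2↦6, 3↦6, 4↦3, 5↦9, 6↦3, 7↦8, 8↦3, 9↦0, 10↦0]  zeros at y ∈ {9, 10}
  x = 6: [0↦9, 1↦7, 2↦4, 3↦1, 4↦10, 5↦10, 6↦2, 7↦9, 8↦10, 9↦6, 10↦9]  zeros at y ∈ ∅
  x = 7: [0↦9, 1↦5, 2↦4, 3↦7, 4↦4, 5↦7, 6↦6, 7↦2, 8↦7, 9↦0, 10↦4]  zeros at y ∈ {9}
  x = 8: [0↦5, 1↦8, 2↦7, 3↦3, 4↦8, 5↦1, 6↦5, 7↦10, 8↦6, 9↦5, 10↦8]  zeros at y ∈ ∅
  x = 9: [0↦9, 1↦6, 2↦3, 3↦1, 4↦1, 5↦4, 6↦0, 7↦1, 8↦8, 9↦0, 10↦0]  zeros at y ∈ {6, 9, 10}
  x = 10: [0↦0, 1↦0, 2↦4, 3↦2, 4↦6, 5↦6, 6↦3, 7↦9, 8↦3, 9↦8, 10↦3]  zeros at y ∈ {0, 1}
Collecting zeros: affine points = {(0, 2), (1, 5), (2, 3), (2, 8), (2, 10), (3, 1), (3, 7), (4, 1), (5, 9), (5, 10), (7, 9), (9, 6), (9, 9), (9, 10), (10, 0), (10, 1)}.
Total count |C(F_11)_aff| = 16.


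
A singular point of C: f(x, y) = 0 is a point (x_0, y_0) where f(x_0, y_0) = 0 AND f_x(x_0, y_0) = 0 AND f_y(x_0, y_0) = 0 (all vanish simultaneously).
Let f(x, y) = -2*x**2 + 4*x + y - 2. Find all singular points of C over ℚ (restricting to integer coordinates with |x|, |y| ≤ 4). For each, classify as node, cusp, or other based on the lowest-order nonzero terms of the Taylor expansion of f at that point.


No singular points in the scanned grid; C is smooth there.

Compute partial derivatives:
  f_x = 4 - 4*x.
  f_y = 1.
f_y = 1 is a nonzero constant, so f_y never vanishes: no point (x, y) can satisfy f = f_x = f_y = 0. In particular no (x, y) ∈ {−4, ..., 4}² is singular; the curve is smooth.


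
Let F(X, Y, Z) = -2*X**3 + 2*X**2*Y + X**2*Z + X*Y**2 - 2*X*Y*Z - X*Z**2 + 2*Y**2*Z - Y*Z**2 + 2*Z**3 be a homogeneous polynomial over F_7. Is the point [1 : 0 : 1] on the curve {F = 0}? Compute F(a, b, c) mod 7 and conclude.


F(1,0,1) ≡ 0 (mod 7); P is on the curve.

Evaluate F(1, 0, 1) term-by-term (mod 7).
  -2*X**3 ↦ -2·1·1·1 = -2
  2*X**2*Y ↦ 2·1·0·1 = 0
  X**2*Z ↦ 1·1·1·1 = 1
  X*Y**2 ↦ 1·1·0·1 = 0
  -2*X*Y*Z ↦ -2·1·0·1 = 0
  -X*Z**2 ↦ -1·1·1·1 = -1
  2*Y**2*Z ↦ 2·1·0·1 = 0
  -Y*Z**2 ↦ -1·1·0·1 = 0
  2*Z**3 ↦ 2·1·1·1 = 2
Sum: F(1, 0, 1) = (-2) + (0) + (1) + (0) + (0) + (-1) + (0) + (0) + (2) = 0.
Reducing mod 7: 0 ≡ 0 (mod 7).
Since F(a, b, c) ≡ 0 (mod 7), P lies on the curve.


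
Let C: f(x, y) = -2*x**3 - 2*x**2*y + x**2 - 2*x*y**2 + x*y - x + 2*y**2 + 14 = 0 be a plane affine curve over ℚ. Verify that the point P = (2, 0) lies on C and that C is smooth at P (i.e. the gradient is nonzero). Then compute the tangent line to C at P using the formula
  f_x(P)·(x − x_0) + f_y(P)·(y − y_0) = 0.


Tangent line at P: -21*x - 6*y + 42 = 0.

Step 1: f(2, 0) = 0, so P lies on C.
Step 2: partial derivatives
  f_x(x, y) = -6*x**2 - 4*x*y + 2*x - 2*y**2 + y - 1, f_y(x, y) = -2*x**2 - 4*x*y + x + 4*y.
  f_x(P) = -21, f_y(P) = -6 (gradient nonzero, so P is smooth).
Step 3: tangent line at P: -21·(x − 2) + -6·(y − 0) = 0.
Expanding: -21*x - 6*y + 42 = 0.


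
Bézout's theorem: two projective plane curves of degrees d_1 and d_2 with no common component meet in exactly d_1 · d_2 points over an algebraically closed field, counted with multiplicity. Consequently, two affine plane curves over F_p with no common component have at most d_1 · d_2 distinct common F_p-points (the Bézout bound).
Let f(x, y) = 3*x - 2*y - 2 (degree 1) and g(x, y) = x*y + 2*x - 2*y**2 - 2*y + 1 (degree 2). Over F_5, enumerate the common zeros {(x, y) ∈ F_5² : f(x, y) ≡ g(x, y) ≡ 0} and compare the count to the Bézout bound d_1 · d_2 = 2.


Common zeros: ∅; count = 0; Bézout bound = 2.

deg(f) = 1, deg(g) = 2, so Bézout bound = 2.
Scan x ∈ F_5. For each x, list the y ∈ F_5 with f(x, y) ≡ 0 and those with g(x, y) ≡ 0 (mod 5); the common zeros in that column are the intersection.
  x = 0: f ≡ 0 at y ∈ {4}; g ≡ 0 at y ∈ ∅; common: ∅.
  x = 1: f ≡ 0 at y ∈ {3}; g ≡ 0 at y ∈ {1}; common: ∅.
  x = 2: f ≡ 0 at y ∈ {2}; g ≡ 0 at y ∈ {0}; common: ∅.
  x = 3: f ≡ 0 at y ∈ {1}; g ≡ 0 at y ∈ ∅; common: ∅.
  x = 4: f ≡ 0 at y ∈ {0}; g ≡ 0 at y ∈ {2, 4}; common: ∅.
Collecting: common zeros = ∅, so the count is 0.
Comparison with the Bézout bound: 0 ≤ 2 = deg(f)·deg(g), as expected for curves with no common component (the affine F_5-count falls short of the bound because intersections may lie at infinity, over extension fields, or carry multiplicity).


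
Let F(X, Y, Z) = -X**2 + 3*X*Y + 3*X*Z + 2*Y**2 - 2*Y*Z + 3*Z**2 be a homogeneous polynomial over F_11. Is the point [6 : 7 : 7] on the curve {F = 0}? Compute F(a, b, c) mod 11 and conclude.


F(6,7,7) ≡ 0 (mod 11); P is on the curve.

Evaluate F(6, 7, 7) term-by-term (mod 11).
  -X**2 ↦ -1·36·1·1 = -36
  3*X*Y ↦ 3·6·7·1 = 126
  3*X*Z ↦ 3·6·1·7 = 126
  2*Y**2 ↦ 2·1·49·1 = 98
  -2*Y*Z ↦ -2·1·7·7 = -98
  3*Z**2 ↦ 3·1·1·49 = 147
Sum: F(6, 7, 7) = (-36) + (126) + (126) + (98) + (-98) + (147) = 363.
Reducing mod 11: 363 ≡ 0 (mod 11).
Since F(a, b, c) ≡ 0 (mod 11), P lies on the curve.


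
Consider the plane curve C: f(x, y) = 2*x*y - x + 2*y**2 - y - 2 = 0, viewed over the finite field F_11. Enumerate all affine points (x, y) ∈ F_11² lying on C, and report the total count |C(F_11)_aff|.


Affine F_11-points: {(1, 1), (1, 4), (4, 3), (4, 10), (5, 5), (5, 7), (6, 2), (6, 9), (9, 0), (9, 8)}; count = 10.

For each of the 121 pairs (x, y) ∈ F_11², evaluate f(x, y) mod 11. Record the zeros.
  x = 0: [0↦9, 1↦10, 2↦4, 3↦2, 4↦4, 5↦10, 6↦9, 7↦1, 8↦8, 9↦8, 10↦1]  zeros at y ∈ ∅
  x = 1: [0↦8, 1↦0, 2↦7, 3↦7, 4↦0, 5↦8, 6↦9, 7↦3, 8↦1, 9↦3, 10↦9]  zeros at y ∈ {1, 4}
  x = 2: [0↦7, 1↦1, 2↦10, 3↦1, 4↦7, 5↦6, 6↦9, 7↦5, 8↦5, 9↦9, 10↦6]  zeros at y ∈ ∅
  x = 3: [0↦6, 1↦2, 2↦2, 3↦6, 4↦3, 5↦4, 6↦9, 7↦7, 8↦9, 9↦4, 10↦3]  zeros at y ∈ ∅
  x = 4: [0↦5, 1↦3, 2↦5, 3↦0, 4↦10, 5↦2, 6↦9, 7↦9, 8↦2, 9↦10, 10↦0]  zeros at y ∈ {3, 10}
  x = 5: [0↦4, 1↦4, 2↦8, 3↦5, 4↦6, 5↦0, 6↦9, 7↦0, 8↦6, 9↦5, 10↦8]  zeros at y ∈ {5, 7}
  x = 6: [0↦3, 1↦5, 2↦0, 3↦10, 4↦2, 5↦9, 6↦9, 7↦2, 8↦10, 9↦0, 10↦5]  zeros at y ∈ {2, 9}
  x = 7: [0↦2, 1↦6, 2↦3, 3↦4, 4↦9, 5↦7, 6↦9, 7↦4, 8↦3, 9↦6, 10↦2]  zeros at y ∈ ∅
  x = 8: [0↦1, 1↦7, 2↦6, 3↦9, 4↦5, 5↦5, 6↦9, 7↦6, 8↦7, 9↦1, 10↦10]  zeros at y ∈ ∅
  x = 9: [0↦0, 1↦8, 2↦9, 3↦3, 4↦1, 5↦3, 6↦9, 7↦8, 8↦0, 9↦7, 10↦7]  zeros at y ∈ {0, 8}
  x = 10: [0↦10, 1↦9, 2↦1, 3↦8, 4↦8, 5↦1, 6↦9, 7↦10, 8↦4, 9↦2, 10↦4]  zeros at y ∈ ∅
Collecting zeros: affine points = {(1, 1), (1, 4), (4, 3), (4, 10), (5, 5), (5, 7), (6, 2), (6, 9), (9, 0), (9, 8)}.
Total count |C(F_11)_aff| = 10.


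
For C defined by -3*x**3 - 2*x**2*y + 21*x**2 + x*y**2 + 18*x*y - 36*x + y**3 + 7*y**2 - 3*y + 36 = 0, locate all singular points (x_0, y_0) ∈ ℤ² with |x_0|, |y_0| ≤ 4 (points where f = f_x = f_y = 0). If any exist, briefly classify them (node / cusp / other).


Singular points: {(3, -3)}; classification: cusp.

Compute partial derivatives:
  f_x = -9*x**2 - 4*x*y + 42*x + y**2 + 18*y - 36.
  f_y = -2*x**2 + 2*x*y + 18*x + 3*y**2 + 14*y - 3.
Scan x_0 ∈ {−4, ..., 4}. For each x_0, f_y(x_0, y) is a polynomial in y; find its integer roots y ∈ {−4, ..., 4}, then test f_x and f at those candidates.
  x = -4: f_y(-4, y) = 3*y**2 + 6*y - 107; no integer root y with |y| ≤ 4.
  x = -3: f_y(-3, y) = 3*y**2 + 8*y - 75; no integer root y with |y| ≤ 4.
  x = -2: f_y(-2, y) = 3*y**2 + 10*y - 47; no integer root y with |y| ≤ 4.
  x = -1: f_y(-1, y) = 3*y**2 + 12*y - 23; no integer root y with |y| ≤ 4.
  x = 0: f_y(0, y) = 3*y**2 + 14*y - 3; no integer root y with |y| ≤ 4.
  x = 1: f_y(1, y) = 3*y**2 + 16*y + 13; vanishes at y ∈ {-1}. (1, -1): f_x = -16 ≠ 0.
  x = 2: f_y(2, y) = 3*y**2 + 18*y + 25; no integer root y with |y| ≤ 4.
  x = 3: f_y(3, y) = 3*y**2 + 20*y + 33; vanishes at y ∈ {-3}. (3, -3): f_x = 0, f = 0 — SINGULAR.
  x = 4: f_y(4, y) = 3*y**2 + 22*y + 37; no integer root y with |y| ≤ 4.
Only singular point on the grid: (3, -3).
Classify: substitute x = 3 + u, y = -3 + v and expand: f = -3*u**3 - 2*u**2*v + u*v**2 + v**3 + v**2.
No constant or linear terms (consistent with a singular point). Quadratic part: v**2. Cubic part: -3*u**3 - 2*u**2*v + u*v**2 + v**3.
The quadratic part v**2 is a perfect square, so there is a single (double) tangent line v = 0, i.e. y = -3. Restricting the cubic part to that line (v = 0) leaves -3*u**3 ≠ 0, so f is not divisible by v and the branch is v² ≈ 3*u**3 to lowest order — this is a cusp.
Classification: cusp.


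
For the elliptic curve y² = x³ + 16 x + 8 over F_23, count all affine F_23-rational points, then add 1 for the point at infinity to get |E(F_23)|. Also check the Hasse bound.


Affine points = {(0, 10), (0, 13), (1, 5), (1, 18), (2, 5), (2, 18), (5, 11), (5, 12), (7, 7), (7, 16), (8, 2), (8, 21), (10, 8), (10, 15), (14, 3), (14, 20), (15, 9), (15, 14), (16, 6), (16, 17), (17, 8), (17, 15), (19, 8), (19, 15), (20, 5), (20, 18)}; affine count = 26; |E(F_23)| = 27.

Discriminant check: Δ ∝ 4a³ + 27b² = 4·16³ + 27·8² = 4·4096 + 27·64 ≡ 11 (mod 23). Nonzero ⇒ E is nonsingular.
For each x ∈ F_23, compute rhs = x³ + 16·x + 8 mod 23, then count y ∈ F_23 with y² ≡ rhs.
  x = 0: rhs = 8, matching y values: 10, 13 (2 points).
  x = 1: rhs = 2, matching y values: 5, 18 (2 points).
  x = 2: rhs = 2, matching y values: 5, 18 (2 points).
  x = 3: rhs = 14, matching y values: none (0 points).
  x = 4: rhs = 21, matching y values: none (0 points).
  x = 5: rhs = 6, matching y values: 11, 12 (2 points).
  x = 6: rhs = 21, matching y values: none (0 points).
  x = 7: rhs = 3, matching y values: 7, 16 (2 points).
  x = 8: rhs = 4, matching y values: 2, 21 (2 points).
  x = 9: rhs = 7, matching y values: none (0 points).
  x = 10: rhs = 18, matching y values: 8, 15 (2 points).
  x = 11: rhs = 20, matching y values: none (0 points).
  x = 12: rhs = 19, matching y values: none (0 points).
  x = 13: rhs = 21, matching y values: none (0 points).
  x = 14: rhs = 9, matching y values: 3, 20 (2 points).
  x = 15: rhs = 12, matching y values: 9, 14 (2 points).
  x = 16: rhs = 13, matching y values: 6, 17 (2 points).
  x = 17: rhs = 18, matching y values: 8, 15 (2 points).
  x = 18: rhs = 10, matching y values: none (0 points).
  x = 19: rhs = 18, matching y values: 8, 15 (2 points).
  x = 20: rhs = 2, matching y values: 5, 18 (2 points).
  x = 21: rhs = 14, matching y values: none (0 points).
  x = 22: rhs = 14, matching y values: none (0 points).
Total affine count: 26.
Full point count |E(F_23)| = 26 + 1 = 27.
Hasse bound: |27 − (23+1)| = |3| = 3 ≤ 2√23 ≈ 9.5917 ✓.


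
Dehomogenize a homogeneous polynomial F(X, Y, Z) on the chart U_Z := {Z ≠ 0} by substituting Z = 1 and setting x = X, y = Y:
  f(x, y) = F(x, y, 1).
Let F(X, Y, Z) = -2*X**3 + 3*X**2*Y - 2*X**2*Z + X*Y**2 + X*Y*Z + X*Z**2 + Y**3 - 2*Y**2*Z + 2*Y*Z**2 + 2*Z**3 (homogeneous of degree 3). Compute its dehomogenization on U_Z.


f(x, y) = -2*x**3 + 3*x**2*y - 2*x**2 + x*y**2 + x*y + x + y**3 - 2*y**2 + 2*y + 2

On U_Z we set Z = 1. Each monomial c·X^i·Y^j·Z^k in F becomes c·x^i·y^j·1^k = c·x^i·y^j.
Substituting Z = 1: F(X, Y, 1) = -2*x**3 + 3*x**2*y - 2*x**2 + x*y**2 + x*y + x + y**3 - 2*y**2 + 2*y + 2.
Note: deg(f) ≤ deg(F) = 3; strict inequality happens when F is divisible by Z (lost terms).


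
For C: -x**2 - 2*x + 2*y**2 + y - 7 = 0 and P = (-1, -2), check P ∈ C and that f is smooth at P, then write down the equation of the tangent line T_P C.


Tangent line at P: -7*y - 14 = 0.

Step 1: f(-1, -2) = 0, so P lies on C.
Step 2: partial derivatives
  f_x(x, y) = -2*x - 2, f_y(x, y) = 4*y + 1.
  f_x(P) = 0, f_y(P) = -7 (gradient nonzero, so P is smooth).
Step 3: tangent line at P: 0·(x − -1) + -7·(y − -2) = 0.
Expanding: -7*y - 14 = 0.


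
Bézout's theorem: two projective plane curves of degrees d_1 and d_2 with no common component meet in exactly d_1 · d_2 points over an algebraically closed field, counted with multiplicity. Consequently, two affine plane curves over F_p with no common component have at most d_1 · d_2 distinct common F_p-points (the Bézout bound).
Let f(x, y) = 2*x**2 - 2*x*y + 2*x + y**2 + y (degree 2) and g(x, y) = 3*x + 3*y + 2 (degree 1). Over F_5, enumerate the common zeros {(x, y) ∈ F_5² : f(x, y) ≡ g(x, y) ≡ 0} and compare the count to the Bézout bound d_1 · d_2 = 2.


Common zeros: {(4, 2)}; count = 1; Bézout bound = 2.

deg(f) = 2, deg(g) = 1, so Bézout bound = 2.
Scan x ∈ F_5. For each x, list the y ∈ F_5 with f(x, y) ≡ 0 and those with g(x, y) ≡ 0 (mod 5); the common zeros in that column are the intersection.
  x = 0: f ≡ 0 at y ∈ {0, 4}; g ≡ 0 at y ∈ {1}; common: ∅.
  x = 1: f ≡ 0 at y ∈ {3}; g ≡ 0 at y ∈ {0}; common: ∅.
  x = 2: f ≡ 0 at y ∈ {1, 2}; g ≡ 0 at y ∈ {4}; common: ∅.
  x = 3: f ≡ 0 at y ∈ {1, 4}; g ≡ 0 at y ∈ {3}; common: ∅.
  x = 4: f ≡ 0 at y ∈ {0, 2}; g ≡ 0 at y ∈ {2}; common: {2}.
Collecting: common zeros = {(4, 2)}, so the count is 1.
Comparison with the Bézout bound: 1 ≤ 2 = deg(f)·deg(g), as expected for curves with no common component (the affine F_5-count falls short of the bound because intersections may lie at infinity, over extension fields, or carry multiplicity).


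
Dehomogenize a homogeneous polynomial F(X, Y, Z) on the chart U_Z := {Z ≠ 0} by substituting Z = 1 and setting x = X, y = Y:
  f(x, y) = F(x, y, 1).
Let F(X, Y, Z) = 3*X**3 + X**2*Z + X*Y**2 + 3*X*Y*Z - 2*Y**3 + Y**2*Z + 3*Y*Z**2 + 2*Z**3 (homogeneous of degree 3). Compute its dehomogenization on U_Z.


f(x, y) = 3*x**3 + x**2 + x*y**2 + 3*x*y - 2*y**3 + y**2 + 3*y + 2

On U_Z we set Z = 1. Each monomial c·X^i·Y^j·Z^k in F becomes c·x^i·y^j·1^k = c·x^i·y^j.
Substituting Z = 1: F(X, Y, 1) = 3*x**3 + x**2 + x*y**2 + 3*x*y - 2*y**3 + y**2 + 3*y + 2.
Note: deg(f) ≤ deg(F) = 3; strict inequality happens when F is divisible by Z (lost terms).


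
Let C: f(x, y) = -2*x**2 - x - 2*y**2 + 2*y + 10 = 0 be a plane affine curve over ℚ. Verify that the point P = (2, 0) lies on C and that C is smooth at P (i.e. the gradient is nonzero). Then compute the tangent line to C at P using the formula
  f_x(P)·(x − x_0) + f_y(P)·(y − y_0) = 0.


Tangent line at P: -9*x + 2*y + 18 = 0.

Step 1: f(2, 0) = 0, so P lies on C.
Step 2: partial derivatives
  f_x(x, y) = -4*x - 1, f_y(x, y) = 2 - 4*y.
  f_x(P) = -9, f_y(P) = 2 (gradient nonzero, so P is smooth).
Step 3: tangent line at P: -9·(x − 2) + 2·(y − 0) = 0.
Expanding: -9*x + 2*y + 18 = 0.


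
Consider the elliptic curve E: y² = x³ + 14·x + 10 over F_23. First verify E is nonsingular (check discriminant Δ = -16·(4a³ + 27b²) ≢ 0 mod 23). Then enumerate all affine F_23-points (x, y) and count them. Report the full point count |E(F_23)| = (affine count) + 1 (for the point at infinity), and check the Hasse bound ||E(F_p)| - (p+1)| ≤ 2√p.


Affine points = {(1, 5), (1, 18), (2, 0), (8, 6), (8, 17), (10, 0), (11, 0), (14, 11), (14, 12), (16, 11), (16, 12), (17, 3), (17, 20), (22, 8), (22, 15)}; affine count = 15; |E(F_23)| = 16.

Discriminant check: Δ ∝ 4a³ + 27b² = 4·14³ + 27·10² = 4·2744 + 27·100 ≡ 14 (mod 23). Nonzero ⇒ E is nonsingular.
For each x ∈ F_23, compute rhs = x³ + 14·x + 10 mod 23, then count y ∈ F_23 with y² ≡ rhs.
  x = 0: rhs = 10, matching y values: none (0 points).
  x = 1: rhs = 2, matching y values: 5, 18 (2 points).
  x = 2: rhs = 0, matching y values: 0 (1 points).
  x = 3: rhs = 10, matching y values: none (0 points).
  x = 4: rhs = 15, matching y values: none (0 points).
  x = 5: rhs = 21, matching y values: none (0 points).
  x = 6: rhs = 11, matching y values: none (0 points).
  x = 7: rhs = 14, matching y values: none (0 points).
  x = 8: rhs = 13, matching y values: 6, 17 (2 points).
  x = 9: rhs = 14, matching y values: none (0 points).
  x = 10: rhs = 0, matching y values: 0 (1 points).
  x = 11: rhs = 0, matching y values: 0 (1 points).
  x = 12: rhs = 20, matching y values: none (0 points).
  x = 13: rhs = 20, matching y values: none (0 points).
  x = 14: rhs = 6, matching y values: 11, 12 (2 points).
  x = 15: rhs = 7, matching y values: none (0 points).
  x = 16: rhs = 6, matching y values: 11, 12 (2 points).
  x = 17: rhs = 9, matching y values: 3, 20 (2 points).
  x = 18: rhs = 22, matching y values: none (0 points).
  x = 19: rhs = 5, matching y values: none (0 points).
  x = 20: rhs = 10, matching y values: none (0 points).
  x = 21: rhs = 20, matching y values: none (0 points).
  x = 22: rhs = 18, matching y values: 8, 15 (2 points).
Total affine count: 15.
Full point count |E(F_23)| = 15 + 1 = 16.
Hasse bound: |16 − (23+1)| = |-8| = 8 ≤ 2√23 ≈ 9.5917 ✓.


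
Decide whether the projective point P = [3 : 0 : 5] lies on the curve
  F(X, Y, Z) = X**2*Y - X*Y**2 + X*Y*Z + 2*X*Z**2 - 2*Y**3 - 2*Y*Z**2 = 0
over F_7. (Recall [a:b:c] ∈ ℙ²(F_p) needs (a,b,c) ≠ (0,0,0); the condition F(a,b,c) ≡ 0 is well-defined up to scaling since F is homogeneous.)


F(3,0,5) ≡ 3 (mod 7); P is NOT on the curve.

Evaluate F(3, 0, 5) term-by-term (mod 7).
  X**2*Y ↦ 1·9·0·1 = 0
  -X*Y**2 ↦ -1·3·0·1 = 0
  X*Y*Z ↦ 1·3·0·5 = 0
  2*X*Z**2 ↦ 2·3·1·25 = 150
  -2*Y**3 ↦ -2·1·0·1 = 0
  -2*Y*Z**2 ↦ -2·1·0·25 = 0
Sum: F(3, 0, 5) = (0) + (0) + (0) + (150) + (0) + (0) = 150.
Reducing mod 7: 150 ≡ 3 (mod 7).
Since F(a, b, c) ≡ 3 ≠ 0 (mod 7), P does NOT lie on the curve.


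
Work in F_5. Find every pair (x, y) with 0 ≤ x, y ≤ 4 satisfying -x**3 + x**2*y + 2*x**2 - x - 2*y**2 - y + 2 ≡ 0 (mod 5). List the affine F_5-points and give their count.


Affine F_5-points: {(1, 1), (1, 4), (2, 0), (2, 4), (3, 0), (3, 4)}; count = 6.

For each of the 25 pairs (x, y) ∈ F_5², evaluate f(x, y) mod 5. Record the zeros.
  x = 0: [0↦2, 1↦4, 2↦2, 3↦1, 4↦1]  zeros at y ∈ ∅
  x = 1: [0↦2, 1↦0, 2↦4, 3↦4, 4↦0]  zeros at y ∈ {1, 4}
  x = 2: [0↦0, 1↦1, 2↦3, 3↦1, 4↦0]  zeros at y ∈ {0, 4}
  x = 3: [0↦0, 1↦1, 2↦3, 3↦1, 4↦0]  zeros at y ∈ {0, 4}
  x = 4: [0↦1, 1↦4, 2↦3, 3↦3, 4↦4]  zeros at y ∈ ∅
Collecting zeros: affine points = {(1, 1), (1, 4), (2, 0), (2, 4), (3, 0), (3, 4)}.
Total count |C(F_5)_aff| = 6.


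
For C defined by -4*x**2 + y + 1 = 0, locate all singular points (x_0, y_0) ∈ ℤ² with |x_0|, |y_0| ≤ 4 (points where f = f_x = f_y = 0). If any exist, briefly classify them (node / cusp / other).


No singular points in the scanned grid; C is smooth there.

Compute partial derivatives:
  f_x = -8*x.
  f_y = 1.
f_y = 1 is a nonzero constant, so f_y never vanishes: no point (x, y) can satisfy f = f_x = f_y = 0. In particular no (x, y) ∈ {−4, ..., 4}² is singular; the curve is smooth.


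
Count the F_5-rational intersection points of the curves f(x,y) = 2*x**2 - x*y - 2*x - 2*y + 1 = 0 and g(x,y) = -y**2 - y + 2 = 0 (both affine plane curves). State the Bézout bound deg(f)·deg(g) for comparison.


Common zeros: {(0, 3)}; count = 1; Bézout bound = 4.

deg(f) = 2, deg(g) = 2, so Bézout bound = 4.
Scan x ∈ F_5. For each x, list the y ∈ F_5 with f(x, y) ≡ 0 and those with g(x, y) ≡ 0 (mod 5); the common zeros in that column are the intersection.
  x = 0: f ≡ 0 at y ∈ {3}; g ≡ 0 at y ∈ {1, 3}; common: {3}.
  x = 1: f ≡ 0 at y ∈ {2}; g ≡ 0 at y ∈ {1, 3}; common: ∅.
  x = 2: f ≡ 0 at y ∈ {0}; g ≡ 0 at y ∈ {1, 3}; common: ∅.
  x = 3: f ≡ 0 at y ∈ ∅; g ≡ 0 at y ∈ {1, 3}; common: ∅.
  x = 4: f ≡ 0 at y ∈ {0}; g ≡ 0 at y ∈ {1, 3}; common: ∅.
Collecting: common zeros = {(0, 3)}, so the count is 1.
Comparison with the Bézout bound: 1 ≤ 4 = deg(f)·deg(g), as expected for curves with no common component (the affine F_5-count falls short of the bound because intersections may lie at infinity, over extension fields, or carry multiplicity).


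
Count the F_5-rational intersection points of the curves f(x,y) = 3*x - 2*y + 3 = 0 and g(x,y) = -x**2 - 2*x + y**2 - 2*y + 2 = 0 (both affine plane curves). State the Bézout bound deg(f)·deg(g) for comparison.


Common zeros: {(0, 4)}; count = 1; Bézout bound = 2.

deg(f) = 1, deg(g) = 2, so Bézout bound = 2.
Scan x ∈ F_5. For each x, list the y ∈ F_5 with f(x, y) ≡ 0 and those with g(x, y) ≡ 0 (mod 5); the common zeros in that column are the intersection.
  x = 0: f ≡ 0 at y ∈ {4}; g ≡ 0 at y ∈ {3, 4}; common: {4}.
  x = 1: f ≡ 0 at y ∈ {3}; g ≡ 0 at y ∈ ∅; common: ∅.
  x = 2: f ≡ 0 at y ∈ {2}; g ≡ 0 at y ∈ ∅; common: ∅.
  x = 3: f ≡ 0 at y ∈ {1}; g ≡ 0 at y ∈ {3, 4}; common: ∅.
  x = 4: f ≡ 0 at y ∈ {0}; g ≡ 0 at y ∈ ∅; common: ∅.
Collecting: common zeros = {(0, 4)}, so the count is 1.
Comparison with the Bézout bound: 1 ≤ 2 = deg(f)·deg(g), as expected for curves with no common component (the affine F_5-count falls short of the bound because intersections may lie at infinity, over extension fields, or carry multiplicity).


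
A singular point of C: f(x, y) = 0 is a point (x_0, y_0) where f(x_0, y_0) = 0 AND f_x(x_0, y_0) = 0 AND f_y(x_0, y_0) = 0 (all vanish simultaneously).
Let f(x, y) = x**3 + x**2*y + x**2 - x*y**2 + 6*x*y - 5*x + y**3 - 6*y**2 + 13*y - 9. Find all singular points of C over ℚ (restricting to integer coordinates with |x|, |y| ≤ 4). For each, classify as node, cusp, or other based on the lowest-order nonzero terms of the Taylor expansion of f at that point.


Singular points: {(-1, 2)}; classification: cusp.

Compute partial derivatives:
  f_x = 3*x**2 + 2*x*y + 2*x - y**2 + 6*y - 5.
  f_y = x**2 - 2*x*y + 6*x + 3*y**2 - 12*y + 13.
Scan x_0 ∈ {−4, ..., 4}. For each x_0, f_y(x_0, y) is a polynomial in y; find its integer roots y ∈ {−4, ..., 4}, then test f_x and f at those candidates.
  x = -4: f_y(-4, y) = 3*y**2 - 4*y + 5; no integer root y with |y| ≤ 4.
  x = -3: f_y(-3, y) = 3*y**2 - 6*y + 4; no integer root y with |y| ≤ 4.
  x = -2: f_y(-2, y) = 3*y**2 - 8*y + 5; vanishes at y ∈ {1}. (-2, 1): f_x = 4 ≠ 0.
  x = -1: f_y(-1, y) = 3*y**2 - 10*y + 8; vanishes at y ∈ {2}. (-1, 2): f_x = 0, f = 0 — SINGULAR.
  x = 0: f_y(0, y) = 3*y**2 - 12*y + 13; no integer root y with |y| ≤ 4.
  x = 1: f_y(1, y) = 3*y**2 - 14*y + 20; no integer root y with |y| ≤ 4.
  x = 2: f_y(2, y) = 3*y**2 - 16*y + 29; no integer root y with |y| ≤ 4.
  x = 3: f_y(3, y) = 3*y**2 - 18*y + 40; no integer root y with |y| ≤ 4.
  x = 4: f_y(4, y) = 3*y**2 - 20*y + 53; no integer root y with |y| ≤ 4.
Only singular point on the grid: (-1, 2).
Classify: substitute x = -1 + u, y = 2 + v and expand: f = u**3 + u**2*v - u*v**2 + v**3 + v**2.
No constant or linear terms (consistent with a singular point). Quadratic part: v**2. Cubic part: u**3 + u**2*v - u*v**2 + v**3.
The quadratic part v**2 is a perfect square, so there is a single (double) tangent line v = 0, i.e. y = 2. Restricting the cubic part to that line (v = 0) leaves u**3 ≠ 0, so f is not divisible by v and the branch is v² ≈ -u**3 to lowest order — this is a cusp.
Classification: cusp.


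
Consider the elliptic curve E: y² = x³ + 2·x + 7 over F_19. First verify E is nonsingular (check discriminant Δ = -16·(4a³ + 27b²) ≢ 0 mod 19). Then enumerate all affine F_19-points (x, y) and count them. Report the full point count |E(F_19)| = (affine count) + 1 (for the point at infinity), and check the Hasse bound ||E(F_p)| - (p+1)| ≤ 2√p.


Affine points = {(0, 8), (0, 11), (2, 0), (5, 3), (5, 16), (6, 8), (6, 11), (10, 1), (10, 18), (11, 7), (11, 12), (12, 7), (12, 12), (13, 8), (13, 11), (14, 9), (14, 10), (15, 7), (15, 12), (18, 2), (18, 17)}; affine count = 21; |E(F_19)| = 22.

Discriminant check: Δ ∝ 4a³ + 27b² = 4·2³ + 27·7² = 4·8 + 27·49 ≡ 6 (mod 19). Nonzero ⇒ E is nonsingular.
For each x ∈ F_19, compute rhs = x³ + 2·x + 7 mod 19, then count y ∈ F_19 with y² ≡ rhs.
  x = 0: rhs = 7, matching y values: 8, 11 (2 points).
  x = 1: rhs = 10, matching y values: none (0 points).
  x = 2: rhs = 0, matching y values: 0 (1 points).
  x = 3: rhs = 2, matching y values: none (0 points).
  x = 4: rhs = 3, matching y values: none (0 points).
  x = 5: rhs = 9, matching y values: 3, 16 (2 points).
  x = 6: rhs = 7, matching y values: 8, 11 (2 points).
  x = 7: rhs = 3, matching y values: none (0 points).
  x = 8: rhs = 3, matching y values: none (0 points).
  x = 9: rhs = 13, matching y values: none (0 points).
  x = 10: rhs = 1, matching y values: 1, 18 (2 points).
  x = 11: rhs = 11, matching y values: 7, 12 (2 points).
  x = 12: rhs = 11, matching y values: 7, 12 (2 points).
  x = 13: rhs = 7, matching y values: 8, 11 (2 points).
  x = 14: rhs = 5, matching y values: 9, 10 (2 points).
  x = 15: rhs = 11, matching y values: 7, 12 (2 points).
  x = 16: rhs = 12, matching y values: none (0 points).
  x = 17: rhs = 14, matching y values: none (0 points).
  x = 18: rhs = 4, matching y values: 2, 17 (2 points).
Total affine count: 21.
Full point count |E(F_19)| = 21 + 1 = 22.
Hasse bound: |22 − (19+1)| = |2| = 2 ≤ 2√19 ≈ 8.7178 ✓.


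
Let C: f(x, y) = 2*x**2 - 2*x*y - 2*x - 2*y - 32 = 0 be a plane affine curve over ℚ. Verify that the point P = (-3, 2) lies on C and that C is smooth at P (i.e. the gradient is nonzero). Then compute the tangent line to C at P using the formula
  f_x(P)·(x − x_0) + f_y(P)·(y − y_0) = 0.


Tangent line at P: -18*x + 4*y - 62 = 0.

Step 1: f(-3, 2) = 0, so P lies on C.
Step 2: partial derivatives
  f_x(x, y) = 4*x - 2*y - 2, f_y(x, y) = -2*x - 2.
  f_x(P) = -18, f_y(P) = 4 (gradient nonzero, so P is smooth).
Step 3: tangent line at P: -18·(x − -3) + 4·(y − 2) = 0.
Expanding: -18*x + 4*y - 62 = 0.


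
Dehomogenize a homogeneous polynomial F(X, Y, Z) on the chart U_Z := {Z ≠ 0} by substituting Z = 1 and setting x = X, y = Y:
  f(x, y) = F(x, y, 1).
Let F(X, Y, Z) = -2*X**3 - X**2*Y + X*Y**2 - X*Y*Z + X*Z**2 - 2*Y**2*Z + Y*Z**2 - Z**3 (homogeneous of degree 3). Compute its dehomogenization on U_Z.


f(x, y) = -2*x**3 - x**2*y + x*y**2 - x*y + x - 2*y**2 + y - 1

On U_Z we set Z = 1. Each monomial c·X^i·Y^j·Z^k in F becomes c·x^i·y^j·1^k = c·x^i·y^j.
Substituting Z = 1: F(X, Y, 1) = -2*x**3 - x**2*y + x*y**2 - x*y + x - 2*y**2 + y - 1.
Note: deg(f) ≤ deg(F) = 3; strict inequality happens when F is divisible by Z (lost terms).


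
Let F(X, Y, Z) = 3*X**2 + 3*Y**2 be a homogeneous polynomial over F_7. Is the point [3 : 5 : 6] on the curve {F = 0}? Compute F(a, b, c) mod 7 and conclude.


F(3,5,6) ≡ 4 (mod 7); P is NOT on the curve.

Evaluate F(3, 5, 6) term-by-term (mod 7).
  3*X**2 ↦ 3·9·1·1 = 27
  3*Y**2 ↦ 3·1·25·1 = 75
Sum: F(3, 5, 6) = (27) + (75) = 102.
Reducing mod 7: 102 ≡ 4 (mod 7).
Since F(a, b, c) ≡ 4 ≠ 0 (mod 7), P does NOT lie on the curve.


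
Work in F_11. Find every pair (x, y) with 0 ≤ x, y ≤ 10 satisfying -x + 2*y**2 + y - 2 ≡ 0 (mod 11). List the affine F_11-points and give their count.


Affine F_11-points: {(1, 1), (1, 4), (2, 8), (4, 7), (4, 9), (8, 2), (8, 3), (9, 0), (9, 5), (10, 6), (10, 10)}; count = 11.

For each of the 121 pairs (x, y) ∈ F_11², evaluate f(x, y) mod 11. Record the zeros.
  x = 0: [0↦9, 1↦1, 2↦8, 3↦8, 4↦1, 5↦9, 6↦10, 7↦4, 8↦2, 9↦4, 10↦10]  zeros at y ∈ ∅
  x = 1: [0↦8, 1↦0, 2↦7, 3↦7, 4↦0, 5↦8, 6↦9, 7↦3, 8↦1, 9↦3, 10↦9]  zeros at y ∈ {1, 4}
  x = 2: [0↦7, 1↦10, 2↦6, 3↦6, 4↦10, 5↦7, 6↦8, 7↦2, 8↦0, 9↦2, 10↦8]  zeros at y ∈ {8}
  x = 3: [0↦6, 1↦9, 2↦5, 3↦5, 4↦9, 5↦6, 6↦7, 7↦1, 8↦10, 9↦1, 10↦7]  zeros at y ∈ ∅
  x = 4: [0↦5, 1↦8, 2↦4, 3↦4, 4↦8, 5↦5, 6↦6, 7↦0, 8↦9, 9↦0, 10↦6]  zeros at y ∈ {7, 9}
  x = 5: [0↦4, 1↦7, 2↦3, 3↦3, 4↦7, 5↦4, 6↦5, 7↦10, 8↦8, 9↦10, 10↦5]  zeros at y ∈ ∅
  x = 6: [0↦3, 1↦6, 2↦2, 3↦2, 4↦6, 5↦3, 6↦4, 7↦9, 8↦7, 9↦9, 10↦4]  zeros at y ∈ ∅
  x = 7: [0↦2, 1↦5, 2↦1, 3↦1, 4↦5, 5↦2, 6↦3, 7↦8, 8↦6, 9↦8, 10↦3]  zeros at y ∈ ∅
  x = 8: [0↦1, 1↦4, 2↦0, 3↦0, 4↦4, 5↦1, 6↦2, 7↦7, 8↦5, 9↦7, 10↦2]  zeros at y ∈ {2, 3}
  x = 9: [0↦0, 1↦3, 2↦10, 3↦10, 4↦3, 5↦0, 6↦1, 7↦6, 8↦4, 9↦6, 10↦1]  zeros at y ∈ {0, 5}
  x = 10: [0↦10, 1↦2, 2↦9, 3↦9, 4↦2, 5↦10, 6↦0, 7↦5, 8↦3, 9↦5, 10↦0]  zeros at y ∈ {6, 10}
Collecting zeros: affine points = {(1, 1), (1, 4), (2, 8), (4, 7), (4, 9), (8, 2), (8, 3), (9, 0), (9, 5), (10, 6), (10, 10)}.
Total count |C(F_11)_aff| = 11.


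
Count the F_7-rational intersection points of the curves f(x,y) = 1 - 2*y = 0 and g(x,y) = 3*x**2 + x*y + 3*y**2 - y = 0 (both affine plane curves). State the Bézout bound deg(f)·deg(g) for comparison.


Common zeros: ∅; count = 0; Bézout bound = 2.

deg(f) = 1, deg(g) = 2, so Bézout bound = 2.
Scan x ∈ F_7. For each x, list the y ∈ F_7 with f(x, y) ≡ 0 and those with g(x, y) ≡ 0 (mod 7); the common zeros in that column are the intersection.
  x = 0: f ≡ 0 at y ∈ {4}; g ≡ 0 at y ∈ {0, 5}; common: ∅.
  x = 1: f ≡ 0 at y ∈ {4}; g ≡ 0 at y ∈ ∅; common: ∅.
  x = 2: f ≡ 0 at y ∈ {4}; g ≡ 0 at y ∈ {3, 6}; common: ∅.
  x = 3: f ≡ 0 at y ∈ {4}; g ≡ 0 at y ∈ {5, 6}; common: ∅.
  x = 4: f ≡ 0 at y ∈ {4}; g ≡ 0 at y ∈ {3}; common: ∅.
  x = 5: f ≡ 0 at y ∈ {4}; g ≡ 0 at y ∈ ∅; common: ∅.
  x = 6: f ≡ 0 at y ∈ {4}; g ≡ 0 at y ∈ ∅; common: ∅.
Collecting: common zeros = ∅, so the count is 0.
Comparison with the Bézout bound: 0 ≤ 2 = deg(f)·deg(g), as expected for curves with no common component (the affine F_7-count falls short of the bound because intersections may lie at infinity, over extension fields, or carry multiplicity).
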